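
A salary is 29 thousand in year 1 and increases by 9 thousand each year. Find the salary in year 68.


aₙ = a₁ + (n-1)d
= 29 + (68-1)×9
= 29 + 603
= 632

a_68 = 632


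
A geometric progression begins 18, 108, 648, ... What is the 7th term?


aₙ = a₁·r^(n-1)
= 18×6^6
= 18×46656
= 839808

a_7 = 839808


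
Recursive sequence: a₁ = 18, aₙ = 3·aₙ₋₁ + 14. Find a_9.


Computing step by step:
a_1 = 18
a_2 = 68
a_3 = 218
a_4 = 668
a_5 = 2018
a_6 = 6068
a_7 = 18218
a_8 = 54668
a_9 = 164018


a_9 = 164018


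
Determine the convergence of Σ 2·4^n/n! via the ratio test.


aₙ = 2·4^n/n!
a_{n+1}/aₙ = 4^(n+1)/(n+1)! × n!/4^n  (constant 2 cancels)
= 4/(n+1)
L = lim(n→∞) 4/(n+1) = 0
L < 1 → series CONVERGES

Converges (ratio test: L = 0 < 1)


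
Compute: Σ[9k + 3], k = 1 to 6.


Σ(9k+3) = 9·Σk + 3·n
= 9·21 + 3·6
= 189 + 18 = 207

Σ = 207


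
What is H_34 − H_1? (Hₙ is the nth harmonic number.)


Σₖ₌2^34 1/k = 1/2 + 1/3 + 1/4 + ... + 1/34
= 40934600117149/13127595717600
≈ 3.1182

Sum = 40934600117149/13127595717600 ≈ 3.1182


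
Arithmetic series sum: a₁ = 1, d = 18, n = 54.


aₙ = 1 + (54-1)×18 = 955
Sₙ = n(a₁+aₙ)/2 = 54×(1+955)/2
= 54×956/2 = 25812

S_54 = 25812


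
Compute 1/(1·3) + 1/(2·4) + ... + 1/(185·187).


1/(k(k+2)) = (1/2)·(1/k - 1/(k+2)) (partial fractions)
Telescoping: Σ = (1/2)·(1 + 1/2 - 1/186 - 1/187) = 12950/17391

Sum = 12950/17391


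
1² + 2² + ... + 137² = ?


n = 137
n(n+1)(2n+1)/6 = 137×138×275/6
= 5199150/6 = 866525

Σk² = 866525


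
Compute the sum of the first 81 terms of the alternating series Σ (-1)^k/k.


S = -1 + 1/2 - 1/3 + 1/4 - 1/5 + 1/6 - 1/7 + 1/8 ± ...
= -0.6993
(Full series converges to -ln(2) ≈ -0.6931)

S_81 = -0.6993


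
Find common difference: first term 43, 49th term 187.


d = (aₙ - a₁)/(n-1)
= (187 - 43)/(49-1)
= 144/48 = 3

d = 3


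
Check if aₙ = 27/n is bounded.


a₁ = 27, a₂ = 27/2, a₃ = 27/3, ...
0 < aₙ ≤ 27 for all n ≥ 1
Lower bound: 0, Upper bound: 27
The sequence IS bounded

Bounded (0 < aₙ ≤ 27)


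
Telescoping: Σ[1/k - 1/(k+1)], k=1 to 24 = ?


Telescoping: adjacent terms cancel.
= 1/1 - 1/25
= 1 - 1/25 = 24/25

Sum = 24/25


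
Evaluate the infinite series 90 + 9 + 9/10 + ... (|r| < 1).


S∞ = a₁/(1-r) = 90/(1 - 1/10)
= 90/(9/10)
= 100

S∞ = 100


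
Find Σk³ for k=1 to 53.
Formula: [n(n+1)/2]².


n(n+1)/2 = 53×54/2 = 1431
Σk³ = 1431² = 2047761

Σk³ = 2047761


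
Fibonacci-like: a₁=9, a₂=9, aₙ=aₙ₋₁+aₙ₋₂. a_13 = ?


Computing iteratively: 9, 9, 18, 27, 45, 72, 117, 189, 306, 495, 801, 1296, ...
a_13 = 2097

a_13 = 2097


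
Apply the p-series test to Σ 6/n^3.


p-series test: Σ c/n^p converges if p > 1, diverges if p ≤ 1 (constant c > 0 doesn't affect convergence).
p = 3
3 > 1 → CONVERGES

Converges (p = 3 > 1)


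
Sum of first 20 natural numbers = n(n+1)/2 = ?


n(n+1)/2 = 20×21/2 = 420/2 = 210

Σk = 210


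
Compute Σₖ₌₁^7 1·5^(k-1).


Sₙ = 1×(5^7 - 1)/(5 - 1)
= 1×(78125 - 1)/4
= 1×78124/4
= 19531

S_7 = 19531


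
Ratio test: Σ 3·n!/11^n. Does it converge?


aₙ = 3·n!/11^n
a_{n+1}/aₙ = (n+1)!/11^(n+1) × 11^n/n!  (constant 3 cancels)
= (n+1)/11
L = lim(n→∞) (n+1)/11 = ∞
L > 1 → series DIVERGES

Diverges (ratio test: L = ∞ > 1)


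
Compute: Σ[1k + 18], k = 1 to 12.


Σ(1k+18) = 1·Σk + 18·n
= 1·78 + 18·12
= 78 + 216 = 294

Σ = 294


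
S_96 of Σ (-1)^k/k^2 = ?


S = -1 + 1/4 - 1/9 + 1/16 - 1/25 + 1/36 - 1/49 + 1/64 ± ...
= -0.8224
(Full series converges to -π²/12 ≈ -0.8225)

S_96 = -0.8224


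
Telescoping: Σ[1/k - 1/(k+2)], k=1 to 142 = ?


Telescoping with gap 2: two head and two tail terms survive.
= (1 + 1/2) - (1/143 + 1/144)
= 3/2 - 1/143 - 1/144 = 30601/20592

Sum = 30601/20592


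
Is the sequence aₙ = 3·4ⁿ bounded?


aₙ = 3·4ⁿ → as n→∞, aₙ→∞ (since base 4 > 1)
No finite upper bound exists
The sequence is UNBOUNDED

Unbounded (aₙ → ∞ as n → ∞)


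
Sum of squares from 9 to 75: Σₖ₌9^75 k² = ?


Σₖ₌9^75 k² = Σₖ₌₁^75 k² − Σₖ₌₁^8 k²
= 75·76·151/6 − 8·9·17/6
= 143450 − 204 = 143246

Σk² = 143246


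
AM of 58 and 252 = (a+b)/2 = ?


AM = (58 + 252)/2 = 310/2 = 155

AM = 155


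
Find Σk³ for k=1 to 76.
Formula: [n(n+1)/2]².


n(n+1)/2 = 76×77/2 = 2926
Σk³ = 2926² = 8561476

Σk³ = 8561476


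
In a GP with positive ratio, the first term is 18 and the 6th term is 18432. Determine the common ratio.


r^(n-1) = aₙ/a₁
r^5 = 18432/18 = 1024
r = 1024^(1/5)
= 4

r = 4


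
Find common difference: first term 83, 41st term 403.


d = (aₙ - a₁)/(n-1)
= (403 - 83)/(41-1)
= 320/40 = 8

d = 8


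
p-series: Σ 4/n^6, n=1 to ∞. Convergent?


p-series test: Σ c/n^p converges if p > 1, diverges if p ≤ 1 (constant c > 0 doesn't affect convergence).
p = 6
6 > 1 → CONVERGES

Converges (p = 6 > 1)


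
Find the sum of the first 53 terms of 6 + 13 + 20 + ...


aₙ = 6 + (53-1)×7 = 370
Sₙ = n(a₁+aₙ)/2 = 53×(6+370)/2
= 53×376/2 = 9964

S_53 = 9964


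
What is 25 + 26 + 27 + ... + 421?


Σₖ₌25^421 k = Σₖ₌₁^421 k − Σₖ₌₁^24 k
= 421·422/2 − 24·25/2
= 88831 − 300 = 88531

Σk = 88531


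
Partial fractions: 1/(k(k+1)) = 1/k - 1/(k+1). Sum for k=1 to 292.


1/(k(k+1)) = 1/k - 1/(k+1) (partial fractions)
Telescoping: Σ = 1 - 1/293 = 292/293

Sum = 292/293


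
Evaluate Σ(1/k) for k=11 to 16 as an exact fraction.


Σₖ₌11^16 1/k = 1/11 + 1/12 + 1/13 + 1/14 + 1/15 + 1/16
= 36177/80080
≈ 0.4518

Sum = 36177/80080 ≈ 0.4518


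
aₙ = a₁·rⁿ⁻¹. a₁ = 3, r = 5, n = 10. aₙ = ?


aₙ = a₁·r^(n-1)
= 3×5^9
= 3×1953125
= 5859375

a_10 = 5859375


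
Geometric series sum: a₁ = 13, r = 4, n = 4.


Sₙ = 13×(4^4 - 1)/(4 - 1)
= 13×(256 - 1)/3
= 13×255/3
= 1105

S_4 = 1105


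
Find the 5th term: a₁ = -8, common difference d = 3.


aₙ = a₁ + (n-1)d
= -8 + (5-1)×3
= -8 + 12
= 4

a_5 = 4


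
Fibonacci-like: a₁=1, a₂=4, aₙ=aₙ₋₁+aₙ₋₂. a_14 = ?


Computing iteratively: 1, 4, 5, 9, 14, 23, 37, 60, 97, 157, 254, 411, ...
a_14 = 1076

a_14 = 1076


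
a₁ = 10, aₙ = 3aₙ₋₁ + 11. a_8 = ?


Computing step by step:
a_1 = 10
a_2 = 41
a_3 = 134
a_4 = 413
a_5 = 1250
a_6 = 3761
a_7 = 11294
a_8 = 33893


a_8 = 33893


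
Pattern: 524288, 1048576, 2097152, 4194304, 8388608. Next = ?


Pattern: powers of 2: 2ⁿ
Terms: 524288, 1048576, 2097152, 4194304, 8388608
Next term = 16777216

Next term = 16777216


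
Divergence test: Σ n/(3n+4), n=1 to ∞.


lim(n→∞) n/(3n+4) = 1/3 = 1/3  (divide numerator and denominator by n)
lim aₙ = 1/3 ≠ 0 → series DIVERGES

Diverges (lim aₙ = 1/3 ≠ 0)


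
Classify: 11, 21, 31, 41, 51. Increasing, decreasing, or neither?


Differences: 10, 10, 10, 10
All differences > 0 → strictly INCREASING

Monotonically increasing


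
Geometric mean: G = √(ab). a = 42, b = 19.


GM = √(42×19) = √798 = 28.2489

GM = 28.2489


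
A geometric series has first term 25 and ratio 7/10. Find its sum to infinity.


S∞ = a₁/(1-r) = 25/(1 - 7/10)
= 25/(3/10)
= 250/3

S∞ = 250/3


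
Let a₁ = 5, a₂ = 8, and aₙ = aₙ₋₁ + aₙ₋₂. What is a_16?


Computing iteratively: 5, 8, 13, 21, 34, 55, 89, 144, 233, 377, 610, 987, ...
a_16 = 6765

a_16 = 6765


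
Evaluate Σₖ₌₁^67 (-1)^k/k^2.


S = -1 + 1/4 - 1/9 + 1/16 - 1/25 + 1/36 - 1/49 + 1/64 ± ...
= -0.8226
(Full series converges to -π²/12 ≈ -0.8225)

S_67 = -0.8226


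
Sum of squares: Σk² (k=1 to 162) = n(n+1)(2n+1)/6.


n = 162
n(n+1)(2n+1)/6 = 162×163×325/6
= 8581950/6 = 1430325

Σk² = 1430325


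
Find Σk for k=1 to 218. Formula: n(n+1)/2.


n(n+1)/2 = 218×219/2 = 47742/2 = 23871

Σk = 23871


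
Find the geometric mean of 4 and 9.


GM = √(4×9) = √36 = 6

GM = 6


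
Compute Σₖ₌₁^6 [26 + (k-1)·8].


aₙ = 26 + (6-1)×8 = 66
Sₙ = n(a₁+aₙ)/2 = 6×(26+66)/2
= 6×92/2 = 276

S_6 = 276


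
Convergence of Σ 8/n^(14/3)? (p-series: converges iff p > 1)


p-series test: Σ c/n^p converges if p > 1, diverges if p ≤ 1 (constant c > 0 doesn't affect convergence).
p = 14/3
14/3 > 1 → CONVERGES

Converges (p = 14/3 > 1)


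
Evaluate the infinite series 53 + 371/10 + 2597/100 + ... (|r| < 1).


S∞ = a₁/(1-r) = 53/(1 - 7/10)
= 53/(3/10)
= 530/3

S∞ = 530/3


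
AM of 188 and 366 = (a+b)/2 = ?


AM = (188 + 366)/2 = 554/2 = 277

AM = 277


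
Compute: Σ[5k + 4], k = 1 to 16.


Σ(5k+4) = 5·Σk + 4·n
= 5·136 + 4·16
= 680 + 64 = 744

Σ = 744


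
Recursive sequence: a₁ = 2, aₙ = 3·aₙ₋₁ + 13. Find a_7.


Computing step by step:
a_1 = 2
a_2 = 19
a_3 = 70
a_4 = 223
a_5 = 682
a_6 = 2059
a_7 = 6190


a_7 = 6190


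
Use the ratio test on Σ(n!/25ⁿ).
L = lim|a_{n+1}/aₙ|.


aₙ = n!/25^n
a_{n+1}/aₙ = (n+1)!/25^(n+1) × 25^n/n!
= (n+1)/25
L = lim(n→∞) (n+1)/25 = ∞
L > 1 → series DIVERGES

Diverges (ratio test: L = ∞ > 1)


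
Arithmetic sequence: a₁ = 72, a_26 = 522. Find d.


d = (aₙ - a₁)/(n-1)
= (522 - 72)/(26-1)
= 450/25 = 18

d = 18


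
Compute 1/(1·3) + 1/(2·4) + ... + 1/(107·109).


1/(k(k+2)) = (1/2)·(1/k - 1/(k+2)) (partial fractions)
Telescoping: Σ = (1/2)·(1 + 1/2 - 1/108 - 1/109) = 17441/23544

Sum = 17441/23544


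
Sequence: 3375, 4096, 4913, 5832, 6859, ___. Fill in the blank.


Pattern: perfect cubes: n³
Terms: 3375, 4096, 4913, 5832, 6859
Next term = 8000

Next term = 8000


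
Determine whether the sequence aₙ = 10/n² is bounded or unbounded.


a₁ = 10, a₂ = 10/4, a₃ = 10/9, ...
0 < aₙ ≤ 10 for all n ≥ 1
The sequence IS bounded

Bounded (0 < aₙ ≤ 10)


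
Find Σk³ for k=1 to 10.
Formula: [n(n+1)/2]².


n(n+1)/2 = 10×11/2 = 55
Σk³ = 55² = 3025

Σk³ = 3025


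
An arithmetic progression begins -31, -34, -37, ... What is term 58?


aₙ = a₁ + (n-1)d
= -31 + (58-1)×-3
= -31 - 171
= -202

a_58 = -202


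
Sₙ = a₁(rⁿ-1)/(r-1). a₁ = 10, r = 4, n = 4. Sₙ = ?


Sₙ = 10×(4^4 - 1)/(4 - 1)
= 10×(256 - 1)/3
= 10×255/3
= 850

S_4 = 850


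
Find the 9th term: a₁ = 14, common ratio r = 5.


aₙ = a₁·r^(n-1)
= 14×5^8
= 14×390625
= 5468750

a_9 = 5468750


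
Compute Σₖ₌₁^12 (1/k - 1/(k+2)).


Telescoping with gap 2: two head and two tail terms survive.
= (1 + 1/2) - (1/13 + 1/14)
= 3/2 - 1/13 - 1/14 = 123/91

Sum = 123/91


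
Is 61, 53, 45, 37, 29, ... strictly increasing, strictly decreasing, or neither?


Differences: -8, -8, -8, -8
All differences < 0 → strictly DECREASING

Monotonically decreasing


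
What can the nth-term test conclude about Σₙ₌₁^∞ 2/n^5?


lim(n→∞) 2/n^5 = 0
lim aₙ = 0 → nth-term test is INCONCLUSIVE
(Need other tests; this is actually a convergent p-series with p=5 > 1)

Inconclusive (lim aₙ = 0; need another test)


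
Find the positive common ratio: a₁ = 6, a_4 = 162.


r^(n-1) = aₙ/a₁
r^3 = 162/6 = 27
r = 27^(1/3)
= 3

r = 3


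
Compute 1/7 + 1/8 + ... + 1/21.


Σₖ₌7^21 1/k = 1/7 + 1/8 + 1/9 + ... + 1/21
= 30918957/25865840
≈ 1.1954

Sum = 30918957/25865840 ≈ 1.1954


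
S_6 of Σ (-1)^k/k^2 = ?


S = -1 + 1/4 - 1/9 + 1/16 - 1/25 + 1/36
= -0.8108
(Full series converges to -π²/12 ≈ -0.8225)

S_6 = -0.8108


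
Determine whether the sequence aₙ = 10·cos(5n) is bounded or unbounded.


For all n, -1 ≤ cos(5n) ≤ 1, so -10 ≤ 10·cos(5n) ≤ 10
Lower bound: -10, Upper bound: 10
The sequence IS bounded

Bounded (-10 ≤ aₙ ≤ 10)


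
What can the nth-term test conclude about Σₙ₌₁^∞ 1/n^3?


lim(n→∞) 1/n^3 = 0
lim aₙ = 0 → nth-term test is INCONCLUSIVE
(Need other tests; this is actually a convergent p-series with p=3 > 1)

Inconclusive (lim aₙ = 0; need another test)


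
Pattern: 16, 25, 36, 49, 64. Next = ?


Pattern: perfect squares: n²
Terms: 16, 25, 36, 49, 64
Next term = 81

Next term = 81


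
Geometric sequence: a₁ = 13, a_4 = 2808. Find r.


r^(n-1) = aₙ/a₁
r^3 = 2808/13 = 216
r = 216^(1/3)
= 6

r = 6


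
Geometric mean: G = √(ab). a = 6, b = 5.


GM = √(6×5) = √30 = 5.4772

GM = 5.4772


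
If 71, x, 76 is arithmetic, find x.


AM = (71 + 76)/2 = 147/2 = 73.5

AM = 73.5


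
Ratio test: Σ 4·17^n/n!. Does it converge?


aₙ = 4·17^n/n!
a_{n+1}/aₙ = 17^(n+1)/(n+1)! × n!/17^n  (constant 4 cancels)
= 17/(n+1)
L = lim(n→∞) 17/(n+1) = 0
L < 1 → series CONVERGES

Converges (ratio test: L = 0 < 1)


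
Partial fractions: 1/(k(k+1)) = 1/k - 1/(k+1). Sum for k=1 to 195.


1/(k(k+1)) = 1/k - 1/(k+1) (partial fractions)
Telescoping: Σ = 1 - 1/196 = 195/196

Sum = 195/196


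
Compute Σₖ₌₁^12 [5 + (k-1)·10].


aₙ = 5 + (12-1)×10 = 115
Sₙ = n(a₁+aₙ)/2 = 12×(5+115)/2
= 12×120/2 = 720

S_12 = 720


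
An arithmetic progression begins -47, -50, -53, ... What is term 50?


aₙ = a₁ + (n-1)d
= -47 + (50-1)×-3
= -47 - 147
= -194

a_50 = -194


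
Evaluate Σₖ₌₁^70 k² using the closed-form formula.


n = 70
n(n+1)(2n+1)/6 = 70×71×141/6
= 700770/6 = 116795

Σk² = 116795


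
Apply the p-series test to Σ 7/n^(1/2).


p-series test: Σ c/n^p converges if p > 1, diverges if p ≤ 1 (constant c > 0 doesn't affect convergence).
p = 1/2
1/2 ≤ 1 → DIVERGES

Diverges (p = 1/2 ≤ 1)


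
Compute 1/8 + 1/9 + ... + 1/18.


Σₖ₌8^18 1/k = 1/8 + 1/9 + 1/10 + ... + 1/18
= 736973/816816
≈ 0.9023

Sum = 736973/816816 ≈ 0.9023


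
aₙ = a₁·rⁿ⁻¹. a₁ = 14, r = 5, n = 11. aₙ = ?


aₙ = a₁·r^(n-1)
= 14×5^10
= 14×9765625
= 136718750

a_11 = 136718750


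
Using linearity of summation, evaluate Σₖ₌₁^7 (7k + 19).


Σ(7k+19) = 7·Σk + 19·n
= 7·28 + 19·7
= 196 + 133 = 329

Σ = 329


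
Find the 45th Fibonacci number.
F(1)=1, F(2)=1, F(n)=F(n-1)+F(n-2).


Fibonacci sequence: 1, 1, 2, 3, 5, 8, 13, 21, 34, 55, 89, ...
F(45) = 1134903170

F(45) = 1134903170


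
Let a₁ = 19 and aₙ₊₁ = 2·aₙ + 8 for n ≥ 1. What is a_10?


Computing step by step:
a_1 = 19
a_2 = 46
a_3 = 100
a_4 = 208
a_5 = 424
a_6 = 856
a_7 = 1720
a_8 = 3448
a_9 = 6904
a_10 = 13816


a_10 = 13816


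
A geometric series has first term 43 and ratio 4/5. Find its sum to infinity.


S∞ = a₁/(1-r) = 43/(1 - 4/5)
= 43/(1/5)
= 215

S∞ = 215


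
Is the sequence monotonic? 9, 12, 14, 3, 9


Differences: 3, 2, -11, 6
Difference at position 1 is +3 (> 0) but position 3 is -11 (< 0) — sequence both rises and falls
→ NOT monotonic

Not monotonic


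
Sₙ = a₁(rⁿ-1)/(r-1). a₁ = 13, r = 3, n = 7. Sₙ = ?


Sₙ = 13×(3^7 - 1)/(3 - 1)
= 13×(2187 - 1)/2
= 13×2186/2
= 14209

S_7 = 14209


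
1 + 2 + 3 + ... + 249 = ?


n(n+1)/2 = 249×250/2 = 62250/2 = 31125

Σk = 31125


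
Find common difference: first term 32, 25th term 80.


d = (aₙ - a₁)/(n-1)
= (80 - 32)/(25-1)
= 48/24 = 2

d = 2


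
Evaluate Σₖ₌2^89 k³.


Σₖ₌2^89 k³ = [89·90/2]² − [1·2/2]²
= 16040025 − 1 = 16040024

Σk³ = 16040024


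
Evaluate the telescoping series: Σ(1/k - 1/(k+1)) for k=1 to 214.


Telescoping: adjacent terms cancel.
= 1/1 - 1/215
= 1 - 1/215 = 214/215

Sum = 214/215


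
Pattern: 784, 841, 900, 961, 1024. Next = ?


Pattern: perfect squares: n²
Terms: 784, 841, 900, 961, 1024
Next term = 1089

Next term = 1089


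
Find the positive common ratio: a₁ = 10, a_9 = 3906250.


r^(n-1) = aₙ/a₁
r^8 = 3906250/10 = 390625
r = 390625^(1/8)
= ±5; taking r > 0 gives r = 5

r = 5


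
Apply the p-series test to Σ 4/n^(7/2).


p-series test: Σ c/n^p converges if p > 1, diverges if p ≤ 1 (constant c > 0 doesn't affect convergence).
p = 7/2
7/2 > 1 → CONVERGES

Converges (p = 7/2 > 1)


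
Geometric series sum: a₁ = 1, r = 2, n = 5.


Sₙ = 1×(2^5 - 1)/(2 - 1)
= 1×(32 - 1)/1
= 1×31/1
= 31

S_5 = 31


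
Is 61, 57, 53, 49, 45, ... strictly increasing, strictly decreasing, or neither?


Differences: -4, -4, -4, -4
All differences < 0 → strictly DECREASING

Monotonically decreasing


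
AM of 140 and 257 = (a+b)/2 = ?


AM = (140 + 257)/2 = 397/2 = 198.5

AM = 198.5


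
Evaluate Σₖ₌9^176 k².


Σₖ₌9^176 k² = Σₖ₌₁^176 k² − Σₖ₌₁^8 k²
= 176·177·353/6 − 8·9·17/6
= 1832776 − 204 = 1832572

Σk² = 1832572


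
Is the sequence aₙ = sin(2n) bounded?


For all n, -1 ≤ sin(2n) ≤ 1, so -1 ≤ sin(2n) ≤ 1
Lower bound: -1, Upper bound: 1
The sequence IS bounded

Bounded (-1 ≤ aₙ ≤ 1)


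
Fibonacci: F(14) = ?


Fibonacci sequence: 1, 1, 2, 3, 5, 8, 13, 21, 34, 55, 89, ...
F(14) = 377

F(14) = 377


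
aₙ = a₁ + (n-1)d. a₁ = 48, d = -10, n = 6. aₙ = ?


aₙ = a₁ + (n-1)d
= 48 + (6-1)×-10
= 48 - 50
= -2

a_6 = -2


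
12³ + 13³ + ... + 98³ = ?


Σₖ₌12^98 k³ = [98·99/2]² − [11·12/2]²
= 23532201 − 4356 = 23527845

Σk³ = 23527845


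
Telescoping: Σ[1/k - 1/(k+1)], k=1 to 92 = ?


Telescoping: adjacent terms cancel.
= 1/1 - 1/93
= 1 - 1/93 = 92/93

Sum = 92/93


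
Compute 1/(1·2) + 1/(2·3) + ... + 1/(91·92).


1/(k(k+1)) = 1/k - 1/(k+1) (partial fractions)
Telescoping: Σ = 1 - 1/92 = 91/92

Sum = 91/92


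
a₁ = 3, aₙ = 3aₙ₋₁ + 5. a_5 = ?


Computing step by step:
a_1 = 3
a_2 = 14
a_3 = 47
a_4 = 146
a_5 = 443


a_5 = 443


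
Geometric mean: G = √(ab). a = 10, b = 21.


GM = √(10×21) = √210 = 14.4914

GM = 14.4914


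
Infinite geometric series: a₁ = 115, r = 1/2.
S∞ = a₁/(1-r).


S∞ = a₁/(1-r) = 115/(1 - 1/2)
= 115/(1/2)
= 230

S∞ = 230


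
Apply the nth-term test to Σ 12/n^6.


lim(n→∞) 12/n^6 = 0
lim aₙ = 0 → nth-term test is INCONCLUSIVE
(Need other tests; this is actually a convergent p-series with p=6 > 1)

Inconclusive (lim aₙ = 0; need another test)


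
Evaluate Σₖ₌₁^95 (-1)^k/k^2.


S = -1 + 1/4 - 1/9 + 1/16 - 1/25 + 1/36 - 1/49 + 1/64 ± ...
= -0.8225
(Full series converges to -π²/12 ≈ -0.8225)

S_95 = -0.8225


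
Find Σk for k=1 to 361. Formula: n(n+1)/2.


n(n+1)/2 = 361×362/2 = 130682/2 = 65341

Σk = 65341


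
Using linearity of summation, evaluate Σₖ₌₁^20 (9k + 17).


Σ(9k+17) = 9·Σk + 17·n
= 9·210 + 17·20
= 1890 + 340 = 2230

Σ = 2230


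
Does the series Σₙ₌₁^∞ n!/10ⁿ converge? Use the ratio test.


aₙ = n!/10^n
a_{n+1}/aₙ = (n+1)!/10^(n+1) × 10^n/n!
= (n+1)/10
L = lim(n→∞) (n+1)/10 = ∞
L > 1 → series DIVERGES

Diverges (ratio test: L = ∞ > 1)


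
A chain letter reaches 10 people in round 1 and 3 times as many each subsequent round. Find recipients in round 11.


aₙ = a₁·r^(n-1)
= 10×3^10
= 10×59049
= 590490

a_11 = 590490


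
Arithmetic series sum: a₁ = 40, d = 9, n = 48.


aₙ = 40 + (48-1)×9 = 463
Sₙ = n(a₁+aₙ)/2 = 48×(40+463)/2
= 48×503/2 = 12072

S_48 = 12072


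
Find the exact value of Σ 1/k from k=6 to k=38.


Σₖ₌6^38 1/k = 1/6 + 1/7 + 1/8 + ... + 1/38
= 944517924598993/485721041551200
≈ 1.9446

Sum = 944517924598993/485721041551200 ≈ 1.9446


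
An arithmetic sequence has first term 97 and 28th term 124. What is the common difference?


d = (aₙ - a₁)/(n-1)
= (124 - 97)/(28-1)
= 27/27 = 1

d = 1


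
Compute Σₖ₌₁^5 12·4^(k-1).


Sₙ = 12×(4^5 - 1)/(4 - 1)
= 12×(1024 - 1)/3
= 12×1023/3
= 4092

S_5 = 4092


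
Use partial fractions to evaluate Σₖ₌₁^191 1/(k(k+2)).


1/(k(k+2)) = (1/2)·(1/k - 1/(k+2)) (partial fractions)
Telescoping: Σ = (1/2)·(1 + 1/2 - 1/192 - 1/193) = 55199/74112

Sum = 55199/74112


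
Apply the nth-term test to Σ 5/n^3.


lim(n→∞) 5/n^3 = 0
lim aₙ = 0 → nth-term test is INCONCLUSIVE
(Need other tests; this is actually a convergent p-series with p=3 > 1)

Inconclusive (lim aₙ = 0; need another test)


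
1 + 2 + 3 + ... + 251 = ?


n(n+1)/2 = 251×252/2 = 63252/2 = 31626

Σk = 31626


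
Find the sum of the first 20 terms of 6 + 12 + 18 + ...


aₙ = 6 + (20-1)×6 = 120
Sₙ = n(a₁+aₙ)/2 = 20×(6+120)/2
= 20×126/2 = 1260

S_20 = 1260


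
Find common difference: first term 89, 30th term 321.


d = (aₙ - a₁)/(n-1)
= (321 - 89)/(30-1)
= 232/29 = 8

d = 8


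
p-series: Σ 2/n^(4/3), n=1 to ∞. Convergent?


p-series test: Σ c/n^p converges if p > 1, diverges if p ≤ 1 (constant c > 0 doesn't affect convergence).
p = 4/3
4/3 > 1 → CONVERGES

Converges (p = 4/3 > 1)


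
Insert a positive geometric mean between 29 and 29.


GM = √(29×29) = √841 = 29

GM = 29


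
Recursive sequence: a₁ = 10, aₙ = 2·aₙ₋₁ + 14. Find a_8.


Computing step by step:
a_1 = 10
a_2 = 34
a_3 = 82
a_4 = 178
a_5 = 370
a_6 = 754
a_7 = 1522
a_8 = 3058


a_8 = 3058


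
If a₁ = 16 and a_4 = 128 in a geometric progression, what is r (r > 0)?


r^(n-1) = aₙ/a₁
r^3 = 128/16 = 8
r = 8^(1/3)
= 2

r = 2


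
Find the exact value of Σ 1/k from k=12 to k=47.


Σₖ₌12^47 1/k = 1/12 + 1/13 + 1/14 + ... + 1/47
= 627816166374159054023/442720643463713815200
≈ 1.4181

Sum = 627816166374159054023/442720643463713815200 ≈ 1.4181


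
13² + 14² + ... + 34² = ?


Σₖ₌13^34 k² = Σₖ₌₁^34 k² − Σₖ₌₁^12 k²
= 34·35·69/6 − 12·13·25/6
= 13685 − 650 = 13035

Σk² = 13035


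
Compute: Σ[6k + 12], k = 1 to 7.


Σ(6k+12) = 6·Σk + 12·n
= 6·28 + 12·7
= 168 + 84 = 252

Σ = 252


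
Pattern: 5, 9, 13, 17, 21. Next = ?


Pattern: arithmetic (d=4)
Terms: 5, 9, 13, 17, 21
Next term = 25

Next term = 25


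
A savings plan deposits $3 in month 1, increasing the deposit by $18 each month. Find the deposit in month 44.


aₙ = a₁ + (n-1)d
= 3 + (44-1)×18
= 3 + 774
= 777

a_44 = 777


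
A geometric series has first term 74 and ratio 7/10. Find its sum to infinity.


S∞ = a₁/(1-r) = 74/(1 - 7/10)
= 74/(3/10)
= 740/3

S∞ = 740/3


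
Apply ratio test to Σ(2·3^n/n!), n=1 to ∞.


aₙ = 2·3^n/n!
a_{n+1}/aₙ = 3^(n+1)/(n+1)! × n!/3^n  (constant 2 cancels)
= 3/(n+1)
L = lim(n→∞) 3/(n+1) = 0
L < 1 → series CONVERGES

Converges (ratio test: L = 0 < 1)


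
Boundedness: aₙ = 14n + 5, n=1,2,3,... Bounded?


aₙ = 14n + 5 → as n→∞, aₙ→∞
No finite upper bound exists
The sequence is UNBOUNDED

Unbounded (aₙ → ∞ as n → ∞)


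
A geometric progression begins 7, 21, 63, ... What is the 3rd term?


aₙ = a₁·r^(n-1)
= 7×3^2
= 7×9
= 63

a_3 = 63


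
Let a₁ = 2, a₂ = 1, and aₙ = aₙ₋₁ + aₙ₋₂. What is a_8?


Computing iteratively: 2, 1, 3, 4, 7, 11, 18, 29
a_8 = 29

a_8 = 29


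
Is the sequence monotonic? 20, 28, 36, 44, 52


Differences: 8, 8, 8, 8
All differences > 0 → strictly INCREASING

Monotonically increasing


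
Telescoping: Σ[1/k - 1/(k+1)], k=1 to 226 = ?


Telescoping: adjacent terms cancel.
= 1/1 - 1/227
= 1 - 1/227 = 226/227

Sum = 226/227


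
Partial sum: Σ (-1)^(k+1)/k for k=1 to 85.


S = 1 - 1/2 + 1/3 - 1/4 + 1/5 - 1/6 + 1/7 - 1/8 ± ...
= 0.699
(Full series converges to +ln(2) ≈ +0.6931)

S_85 = 0.699


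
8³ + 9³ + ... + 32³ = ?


Σₖ₌8^32 k³ = [32·33/2]² − [7·8/2]²
= 278784 − 784 = 278000

Σk³ = 278000


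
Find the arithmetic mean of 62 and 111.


AM = (62 + 111)/2 = 173/2 = 86.5

AM = 86.5


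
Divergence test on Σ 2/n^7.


lim(n→∞) 2/n^7 = 0
lim aₙ = 0 → nth-term test is INCONCLUSIVE
(Need other tests; this is actually a convergent p-series with p=7 > 1)

Inconclusive (lim aₙ = 0; need another test)


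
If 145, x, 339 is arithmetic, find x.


AM = (145 + 339)/2 = 484/2 = 242

AM = 242


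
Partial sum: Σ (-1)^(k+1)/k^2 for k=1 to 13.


S = 1 - 1/4 + 1/9 - 1/16 + 1/25 - 1/36 + 1/49 - 1/64 ± ...
= 0.8252
(Full series converges to +π²/12 ≈ +0.8225)

S_13 = 0.8252


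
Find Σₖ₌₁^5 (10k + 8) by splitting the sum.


Σ(10k+8) = 10·Σk + 8·n
= 10·15 + 8·5
= 150 + 40 = 190

Σ = 190


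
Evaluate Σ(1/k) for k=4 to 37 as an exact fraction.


Σₖ₌4^37 1/k = 1/4 + 1/5 + 1/6 + ... + 1/37
= 1150310260624633/485721041551200
≈ 2.3683

Sum = 1150310260624633/485721041551200 ≈ 2.3683


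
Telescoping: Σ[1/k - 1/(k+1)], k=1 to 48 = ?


Telescoping: adjacent terms cancel.
= 1/1 - 1/49
= 1 - 1/49 = 48/49

Sum = 48/49


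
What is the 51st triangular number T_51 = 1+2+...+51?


n(n+1)/2 = 51×52/2 = 2652/2 = 1326

Σk = 1326


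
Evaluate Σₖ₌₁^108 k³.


n(n+1)/2 = 108×109/2 = 5886
Σk³ = 5886² = 34644996

Σk³ = 34644996


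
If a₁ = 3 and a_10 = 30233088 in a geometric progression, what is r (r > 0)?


r^(n-1) = aₙ/a₁
r^9 = 30233088/3 = 10077696
r = 10077696^(1/9)
= 6

r = 6


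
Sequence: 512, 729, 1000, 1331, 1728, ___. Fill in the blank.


Pattern: perfect cubes: n³
Terms: 512, 729, 1000, 1331, 1728
Next term = 2197

Next term = 2197


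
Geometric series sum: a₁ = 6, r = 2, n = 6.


Sₙ = 6×(2^6 - 1)/(2 - 1)
= 6×(64 - 1)/1
= 6×63/1
= 378

S_6 = 378


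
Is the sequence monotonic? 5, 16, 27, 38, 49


Differences: 11, 11, 11, 11
All differences > 0 → strictly INCREASING

Monotonically increasing


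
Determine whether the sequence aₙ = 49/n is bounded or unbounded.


a₁ = 49, a₂ = 49/2, a₃ = 49/3, ...
0 < aₙ ≤ 49 for all n ≥ 1
Lower bound: 0, Upper bound: 49
The sequence IS bounded

Bounded (0 < aₙ ≤ 49)


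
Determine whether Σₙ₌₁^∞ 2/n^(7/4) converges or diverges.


p-series test: Σ c/n^p converges if p > 1, diverges if p ≤ 1 (constant c > 0 doesn't affect convergence).
p = 7/4
7/4 > 1 → CONVERGES

Converges (p = 7/4 > 1)


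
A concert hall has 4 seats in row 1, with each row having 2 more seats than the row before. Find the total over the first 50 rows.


aₙ = 4 + (50-1)×2 = 102
Sₙ = n(a₁+aₙ)/2 = 50×(4+102)/2
= 50×106/2 = 2650

S_50 = 2650


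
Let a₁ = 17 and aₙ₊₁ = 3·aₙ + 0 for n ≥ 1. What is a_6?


Computing step by step:
a_1 = 17
a_2 = 51
a_3 = 153
a_4 = 459
a_5 = 1377
a_6 = 4131


a_6 = 4131


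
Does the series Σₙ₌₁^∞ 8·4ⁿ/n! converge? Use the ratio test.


aₙ = 8·4^n/n!
a_{n+1}/aₙ = 4^(n+1)/(n+1)! × n!/4^n  (constant 8 cancels)
= 4/(n+1)
L = lim(n→∞) 4/(n+1) = 0
L < 1 → series CONVERGES

Converges (ratio test: L = 0 < 1)


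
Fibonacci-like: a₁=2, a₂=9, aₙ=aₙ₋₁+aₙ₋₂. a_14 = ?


Computing iteratively: 2, 9, 11, 20, 31, 51, 82, 133, 215, 348, 563, 911, ...
a_14 = 2385

a_14 = 2385


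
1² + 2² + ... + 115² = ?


n = 115
n(n+1)(2n+1)/6 = 115×116×231/6
= 3081540/6 = 513590

Σk² = 513590


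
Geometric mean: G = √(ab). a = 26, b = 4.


GM = √(26×4) = √104 = 10.198

GM = 10.198


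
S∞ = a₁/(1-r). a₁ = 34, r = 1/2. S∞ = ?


S∞ = a₁/(1-r) = 34/(1 - 1/2)
= 34/(1/2)
= 68

S∞ = 68


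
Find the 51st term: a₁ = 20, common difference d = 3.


aₙ = a₁ + (n-1)d
= 20 + (51-1)×3
= 20 + 150
= 170

a_51 = 170


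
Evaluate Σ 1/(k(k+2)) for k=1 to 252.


1/(k(k+2)) = (1/2)·(1/k - 1/(k+2)) (partial fractions)
Telescoping: Σ = (1/2)·(1 + 1/2 - 1/253 - 1/254) = 47943/64262

Sum = 47943/64262


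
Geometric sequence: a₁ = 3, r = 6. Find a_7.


aₙ = a₁·r^(n-1)
= 3×6^6
= 3×46656
= 139968

a_7 = 139968


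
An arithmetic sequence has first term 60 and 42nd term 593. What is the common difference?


d = (aₙ - a₁)/(n-1)
= (593 - 60)/(42-1)
= 533/41 = 13

d = 13


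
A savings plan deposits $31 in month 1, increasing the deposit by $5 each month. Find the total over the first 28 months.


aₙ = 31 + (28-1)×5 = 166
Sₙ = n(a₁+aₙ)/2 = 28×(31+166)/2
= 28×197/2 = 2758

S_28 = 2758


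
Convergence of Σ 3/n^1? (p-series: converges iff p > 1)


p-series test: Σ c/n^p converges if p > 1, diverges if p ≤ 1 (constant c > 0 doesn't affect convergence).
p = 1
1 ≤ 1 → DIVERGES

Diverges (p = 1 ≤ 1)


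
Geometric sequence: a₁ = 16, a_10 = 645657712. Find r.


r^(n-1) = aₙ/a₁
r^9 = 645657712/16 = 40353607
r = 40353607^(1/9)
= 7

r = 7


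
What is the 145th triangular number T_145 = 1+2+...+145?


n(n+1)/2 = 145×146/2 = 21170/2 = 10585

Σk = 10585


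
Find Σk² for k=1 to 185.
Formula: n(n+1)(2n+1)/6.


n = 185
n(n+1)(2n+1)/6 = 185×186×371/6
= 12766110/6 = 2127685

Σk² = 2127685


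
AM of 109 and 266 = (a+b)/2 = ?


AM = (109 + 266)/2 = 375/2 = 187.5

AM = 187.5


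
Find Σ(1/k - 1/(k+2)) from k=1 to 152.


Telescoping with gap 2: two head and two tail terms survive.
= (1 + 1/2) - (1/153 + 1/154)
= 3/2 - 1/153 - 1/154 = 17518/11781

Sum = 17518/11781


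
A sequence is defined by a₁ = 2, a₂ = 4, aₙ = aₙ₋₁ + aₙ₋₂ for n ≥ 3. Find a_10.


Computing iteratively: 2, 4, 6, 10, 16, 26, 42, 68, 110, 178
a_10 = 178

a_10 = 178


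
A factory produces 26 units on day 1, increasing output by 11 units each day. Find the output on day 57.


aₙ = a₁ + (n-1)d
= 26 + (57-1)×11
= 26 + 616
= 642

a_57 = 642


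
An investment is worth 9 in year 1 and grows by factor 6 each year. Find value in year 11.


aₙ = a₁·r^(n-1)
= 9×6^10
= 9×60466176
= 544195584

a_11 = 544195584


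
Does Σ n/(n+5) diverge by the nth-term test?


lim(n→∞) n/(n+5) = 1/1 = 1  (divide numerator and denominator by n)
lim aₙ = 1 ≠ 0 → series DIVERGES

Diverges (lim aₙ = 1 ≠ 0)


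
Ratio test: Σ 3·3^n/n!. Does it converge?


aₙ = 3·3^n/n!
a_{n+1}/aₙ = 3^(n+1)/(n+1)! × n!/3^n  (constant 3 cancels)
= 3/(n+1)
L = lim(n→∞) 3/(n+1) = 0
L < 1 → series CONVERGES

Converges (ratio test: L = 0 < 1)


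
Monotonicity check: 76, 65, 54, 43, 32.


Differences: -11, -11, -11, -11
All differences < 0 → strictly DECREASING

Monotonically decreasing


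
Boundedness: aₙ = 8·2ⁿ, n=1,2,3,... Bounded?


aₙ = 8·2ⁿ → as n→∞, aₙ→∞ (since base 2 > 1)
No finite upper bound exists
The sequence is UNBOUNDED

Unbounded (aₙ → ∞ as n → ∞)


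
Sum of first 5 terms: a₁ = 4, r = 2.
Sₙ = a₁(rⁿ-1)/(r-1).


Sₙ = 4×(2^5 - 1)/(2 - 1)
= 4×(32 - 1)/1
= 4×31/1
= 124

S_5 = 124


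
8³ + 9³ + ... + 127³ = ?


Σₖ₌8^127 k³ = [127·128/2]² − [7·8/2]²
= 66064384 − 784 = 66063600

Σk³ = 66063600


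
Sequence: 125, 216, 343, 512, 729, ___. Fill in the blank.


Pattern: perfect cubes: n³
Terms: 125, 216, 343, 512, 729
Next term = 1000

Next term = 1000


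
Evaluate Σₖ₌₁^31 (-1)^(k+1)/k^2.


S = 1 - 1/4 + 1/9 - 1/16 + 1/25 - 1/36 + 1/49 - 1/64 ± ...
= 0.823
(Full series converges to +π²/12 ≈ +0.8225)

S_31 = 0.823


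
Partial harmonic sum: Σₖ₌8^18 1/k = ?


Σₖ₌8^18 1/k = 1/8 + 1/9 + 1/10 + ... + 1/18
= 736973/816816
≈ 0.9023

Sum = 736973/816816 ≈ 0.9023


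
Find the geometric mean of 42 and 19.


GM = √(42×19) = √798 = 28.2489

GM = 28.2489


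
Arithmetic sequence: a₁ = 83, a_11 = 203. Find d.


d = (aₙ - a₁)/(n-1)
= (203 - 83)/(11-1)
= 120/10 = 12

d = 12


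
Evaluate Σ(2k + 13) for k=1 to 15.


Σ(2k+13) = 2·Σk + 13·n
= 2·120 + 13·15
= 240 + 195 = 435

Σ = 435


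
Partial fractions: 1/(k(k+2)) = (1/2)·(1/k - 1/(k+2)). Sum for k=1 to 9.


1/(k(k+2)) = (1/2)·(1/k - 1/(k+2)) (partial fractions)
Telescoping: Σ = (1/2)·(1 + 1/2 - 1/10 - 1/11) = 36/55

Sum = 36/55


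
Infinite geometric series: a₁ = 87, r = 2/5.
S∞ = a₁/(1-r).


S∞ = a₁/(1-r) = 87/(1 - 2/5)
= 87/(3/5)
= 145

S∞ = 145


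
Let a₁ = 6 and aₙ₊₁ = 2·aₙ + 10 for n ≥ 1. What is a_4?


Computing step by step:
a_1 = 6
a_2 = 22
a_3 = 54
a_4 = 118


a_4 = 118


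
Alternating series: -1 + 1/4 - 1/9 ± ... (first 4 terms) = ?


S = -1 + 1/4 - 1/9 + 1/16
= -0.7986
(Full series converges to -π²/12 ≈ -0.8225)

S_4 = -0.7986


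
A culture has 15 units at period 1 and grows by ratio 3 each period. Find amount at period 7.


aₙ = a₁·r^(n-1)
= 15×3^6
= 15×729
= 10935

a_7 = 10935


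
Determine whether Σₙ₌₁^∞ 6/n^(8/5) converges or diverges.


p-series test: Σ c/n^p converges if p > 1, diverges if p ≤ 1 (constant c > 0 doesn't affect convergence).
p = 8/5
8/5 > 1 → CONVERGES

Converges (p = 8/5 > 1)


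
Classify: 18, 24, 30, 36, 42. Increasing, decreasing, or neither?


Differences: 6, 6, 6, 6
All differences > 0 → strictly INCREASING

Monotonically increasing


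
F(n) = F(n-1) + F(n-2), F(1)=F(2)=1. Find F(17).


Fibonacci sequence: 1, 1, 2, 3, 5, 8, 13, 21, 34, 55, 89, ...
F(17) = 1597

F(17) = 1597


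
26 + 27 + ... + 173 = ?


Σₖ₌26^173 k = Σₖ₌₁^173 k − Σₖ₌₁^25 k
= 173·174/2 − 25·26/2
= 15051 − 325 = 14726

Σk = 14726


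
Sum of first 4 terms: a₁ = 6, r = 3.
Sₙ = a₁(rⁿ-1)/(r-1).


Sₙ = 6×(3^4 - 1)/(3 - 1)
= 6×(81 - 1)/2
= 6×80/2
= 240

S_4 = 240


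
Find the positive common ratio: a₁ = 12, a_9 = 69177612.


r^(n-1) = aₙ/a₁
r^8 = 69177612/12 = 5764801
r = 5764801^(1/8)
= ±7; taking r > 0 gives r = 7

r = 7


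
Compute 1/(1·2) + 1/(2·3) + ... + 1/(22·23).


1/(k(k+1)) = 1/k - 1/(k+1) (partial fractions)
Telescoping: Σ = 1 - 1/23 = 22/23

Sum = 22/23


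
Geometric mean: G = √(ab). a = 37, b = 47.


GM = √(37×47) = √1739 = 41.7013

GM = 41.7013


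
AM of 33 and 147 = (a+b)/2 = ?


AM = (33 + 147)/2 = 180/2 = 90

AM = 90


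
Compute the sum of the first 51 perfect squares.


n = 51
n(n+1)(2n+1)/6 = 51×52×103/6
= 273156/6 = 45526

Σk² = 45526


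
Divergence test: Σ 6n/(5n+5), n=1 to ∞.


lim(n→∞) 6n/(5n+5) = 6/5 = 6/5  (divide numerator and denominator by n)
lim aₙ = 6/5 ≠ 0 → series DIVERGES

Diverges (lim aₙ = 6/5 ≠ 0)


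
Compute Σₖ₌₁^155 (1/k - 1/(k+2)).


Telescoping with gap 2: two head and two tail terms survive.
= (1 + 1/2) - (1/156 + 1/157)
= 3/2 - 1/156 - 1/157 = 36425/24492

Sum = 36425/24492


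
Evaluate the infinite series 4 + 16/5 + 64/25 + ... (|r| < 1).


S∞ = a₁/(1-r) = 4/(1 - 4/5)
= 4/(1/5)
= 20

S∞ = 20


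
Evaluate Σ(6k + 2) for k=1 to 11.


Σ(6k+2) = 6·Σk + 2·n
= 6·66 + 2·11
= 396 + 22 = 418

Σ = 418


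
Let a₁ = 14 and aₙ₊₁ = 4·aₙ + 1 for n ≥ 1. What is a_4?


Computing step by step:
a_1 = 14
a_2 = 57
a_3 = 229
a_4 = 917


a_4 = 917


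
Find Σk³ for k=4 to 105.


Σₖ₌4^105 k³ = [105·106/2]² − [3·4/2]²
= 30969225 − 36 = 30969189

Σk³ = 30969189


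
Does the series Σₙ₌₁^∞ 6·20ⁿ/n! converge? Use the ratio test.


aₙ = 6·20^n/n!
a_{n+1}/aₙ = 20^(n+1)/(n+1)! × n!/20^n  (constant 6 cancels)
= 20/(n+1)
L = lim(n→∞) 20/(n+1) = 0
L < 1 → series CONVERGES

Converges (ratio test: L = 0 < 1)


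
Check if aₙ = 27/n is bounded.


a₁ = 27, a₂ = 27/2, a₃ = 27/3, ...
0 < aₙ ≤ 27 for all n ≥ 1
Lower bound: 0, Upper bound: 27
The sequence IS bounded

Bounded (0 < aₙ ≤ 27)


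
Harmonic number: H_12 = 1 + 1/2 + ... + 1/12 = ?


H_12 = 1/1 + 1/2 + 1/3 + ... + 1/12
= 86021/27720
≈ 3.1032

H_12 = 86021/27720 ≈ 3.1032


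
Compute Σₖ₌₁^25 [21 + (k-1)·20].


aₙ = 21 + (25-1)×20 = 501
Sₙ = n(a₁+aₙ)/2 = 25×(21+501)/2
= 25×522/2 = 6525

S_25 = 6525


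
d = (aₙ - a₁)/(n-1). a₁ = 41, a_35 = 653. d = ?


d = (aₙ - a₁)/(n-1)
= (653 - 41)/(35-1)
= 612/34 = 18

d = 18


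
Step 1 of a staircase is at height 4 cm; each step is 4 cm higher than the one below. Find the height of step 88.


aₙ = a₁ + (n-1)d
= 4 + (88-1)×4
= 4 + 348
= 352

a_88 = 352


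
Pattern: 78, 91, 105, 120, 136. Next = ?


Pattern: triangular numbers: n(n+1)/2
Terms: 78, 91, 105, 120, 136
Next term = 153

Next term = 153


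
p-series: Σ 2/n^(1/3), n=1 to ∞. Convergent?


p-series test: Σ c/n^p converges if p > 1, diverges if p ≤ 1 (constant c > 0 doesn't affect convergence).
p = 1/3
1/3 ≤ 1 → DIVERGES

Diverges (p = 1/3 ≤ 1)


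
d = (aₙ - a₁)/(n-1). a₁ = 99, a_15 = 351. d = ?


d = (aₙ - a₁)/(n-1)
= (351 - 99)/(15-1)
= 252/14 = 18

d = 18


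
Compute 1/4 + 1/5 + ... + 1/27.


Σₖ₌4^27 1/k = 1/4 + 1/5 + 1/6 + ... + 1/27
= 165294957803/80313433200
≈ 2.0581

Sum = 165294957803/80313433200 ≈ 2.0581


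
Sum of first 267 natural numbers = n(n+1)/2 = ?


n(n+1)/2 = 267×268/2 = 71556/2 = 35778

Σk = 35778


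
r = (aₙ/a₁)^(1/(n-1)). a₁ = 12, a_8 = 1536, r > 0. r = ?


r^(n-1) = aₙ/a₁
r^7 = 1536/12 = 128
r = 128^(1/7)
= 2

r = 2


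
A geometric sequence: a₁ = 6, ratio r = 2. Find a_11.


aₙ = a₁·r^(n-1)
= 6×2^10
= 6×1024
= 6144

a_11 = 6144


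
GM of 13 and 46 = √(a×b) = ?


GM = √(13×46) = √598 = 24.454

GM = 24.454


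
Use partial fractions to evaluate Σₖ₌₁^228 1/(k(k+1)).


1/(k(k+1)) = 1/k - 1/(k+1) (partial fractions)
Telescoping: Σ = 1 - 1/229 = 228/229

Sum = 228/229


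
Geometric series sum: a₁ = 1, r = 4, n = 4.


Sₙ = 1×(4^4 - 1)/(4 - 1)
= 1×(256 - 1)/3
= 1×255/3
= 85

S_4 = 85


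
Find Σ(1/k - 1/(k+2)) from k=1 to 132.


Telescoping with gap 2: two head and two tail terms survive.
= (1 + 1/2) - (1/133 + 1/134)
= 3/2 - 1/133 - 1/134 = 13233/8911

Sum = 13233/8911


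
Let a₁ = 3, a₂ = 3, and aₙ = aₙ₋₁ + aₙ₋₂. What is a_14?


Computing iteratively: 3, 3, 6, 9, 15, 24, 39, 63, 102, 165, 267, 432, ...
a_14 = 1131

a_14 = 1131


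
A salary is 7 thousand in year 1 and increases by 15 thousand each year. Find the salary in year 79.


aₙ = a₁ + (n-1)d
= 7 + (79-1)×15
= 7 + 1170
= 1177

a_79 = 1177


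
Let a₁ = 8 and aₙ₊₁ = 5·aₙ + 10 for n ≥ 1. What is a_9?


Computing step by step:
a_1 = 8
a_2 = 50
a_3 = 260
a_4 = 1310
a_5 = 6560
a_6 = 32810
a_7 = 164060
a_8 = 820310
a_9 = 4101560


a_9 = 4101560


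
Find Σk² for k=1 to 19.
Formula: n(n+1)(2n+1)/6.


n = 19
n(n+1)(2n+1)/6 = 19×20×39/6
= 14820/6 = 2470

Σk² = 2470


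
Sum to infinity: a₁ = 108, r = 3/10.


S∞ = a₁/(1-r) = 108/(1 - 3/10)
= 108/(7/10)
= 1080/7

S∞ = 1080/7


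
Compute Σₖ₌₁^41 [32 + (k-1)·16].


aₙ = 32 + (41-1)×16 = 672
Sₙ = n(a₁+aₙ)/2 = 41×(32+672)/2
= 41×704/2 = 14432

S_41 = 14432


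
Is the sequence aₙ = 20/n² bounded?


a₁ = 20, a₂ = 20/4, a₃ = 20/9, ...
0 < aₙ ≤ 20 for all n ≥ 1
The sequence IS bounded

Bounded (0 < aₙ ≤ 20)


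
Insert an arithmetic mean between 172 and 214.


AM = (172 + 214)/2 = 386/2 = 193

AM = 193


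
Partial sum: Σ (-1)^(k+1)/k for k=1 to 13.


S = 1 - 1/2 + 1/3 - 1/4 + 1/5 - 1/6 + 1/7 - 1/8 ± ...
= 0.7301
(Full series converges to +ln(2) ≈ +0.6931)

S_13 = 0.7301


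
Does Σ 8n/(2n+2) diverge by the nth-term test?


lim(n→∞) 8n/(2n+2) = 8/2 = 4  (divide numerator and denominator by n)
lim aₙ = 4 ≠ 0 → series DIVERGES

Diverges (lim aₙ = 4 ≠ 0)
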